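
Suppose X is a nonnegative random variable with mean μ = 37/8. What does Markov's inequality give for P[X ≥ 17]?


μ = E[X] = 37/8, a = 17.
Markov: P[X ≥ 17] ≤ μ/a = (37/8)/17 = 37/136.
Numerically: ≈ 0.2721.
(Since a = 17 > μ = 4.6250, the bound 37/136 is < 1 and informative.)

P[X ≥ 17] ≤ 37/136 ≈ 0.2721.


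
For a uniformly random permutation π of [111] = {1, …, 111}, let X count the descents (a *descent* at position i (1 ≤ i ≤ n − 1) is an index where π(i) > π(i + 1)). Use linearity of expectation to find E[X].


Write X = Σ X_I over i = 1, …, 110, with X_I the indicator of one descent.
There are 110 indicators.
For each fixed i, the pair (π(i), π(i+1)) is a uniformly random ordered pair of distinct values from {1, …, 111}; by symmetry P[π(i) > π(i+1)] = 1/2.
By linearity: E[X] = 110 · (1/2) = (111 − 1) · (1/2) = 55 ≈ 55.0000.

E[X] = 55 = 55.0000.


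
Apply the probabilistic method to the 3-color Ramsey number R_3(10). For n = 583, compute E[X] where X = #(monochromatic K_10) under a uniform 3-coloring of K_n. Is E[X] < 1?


E[X] = C(583, 10) · 3^{1 − 45} = 1156690232601431494120 · 3^{−44} = 1156690232601431494120/984770902183611232881.
As a reduced fraction: E[X] = 1156690232601431494120/984770902183611232881 ≈ 1.175.
Is E[X] < 1? NO.
Since E[X] ≥ 1, the first-moment bound is inconclusive at n = 583; it does NOT by itself certify R_3(10) > 583.

E[X] = 1156690232601431494120/984770902183611232881 ≈ 1.175; E[X] ≥ 1; first-moment method inconclusive here.


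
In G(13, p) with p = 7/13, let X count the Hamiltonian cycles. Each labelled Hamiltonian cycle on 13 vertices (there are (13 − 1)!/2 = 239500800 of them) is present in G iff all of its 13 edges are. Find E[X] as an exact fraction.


K_13 has (13 − 1)!/2 = 239500800 labelled Hamiltonian cycles.
For each such Hamiltonian cycle H, let X_H = 1 if all 13 edges of H are present in G. Then P[X_H = 1] = p^{13} = (7/13)^{13} = 96889010407/302875106592253.
Summing the indicators: E[X] = Σ_H E[X_H] = 239500800 · p^{13} = 239500800 · 96889010407/302875106592253 = 23204995503684825600/302875106592253.
Numerically: E[X] ≈ 76616.

E[X] = 239500800 · (7/13)^{13} = 23204995503684825600/302875106592253 ≈ 76616.


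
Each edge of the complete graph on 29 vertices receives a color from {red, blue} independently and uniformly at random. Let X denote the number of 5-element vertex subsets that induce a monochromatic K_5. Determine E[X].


Let X = Σ_S X_S over the C(29, 5) = 118755 subsets S of size 5, where X_S = 1 if the K_5 on S is monochromatic.
For a fixed S, the K_5 on S has C(5, 2) = 10 edges. P[all 10 edges red] = (1/2)^10, and likewise for blue, so P[monochromatic] = 2·(1/2)^10 = 2^{1 − 10} = 1/512.
By linearity: E[X] = C(29, 5) · 2^{1 − 10} = 118755 · 1/512 = 118755/512.
Numerically: E[X] ≈ 231.943.

E[X] = C(29,5)·2^(1−C(5,2)) = 118755/512 ≈ 231.943.


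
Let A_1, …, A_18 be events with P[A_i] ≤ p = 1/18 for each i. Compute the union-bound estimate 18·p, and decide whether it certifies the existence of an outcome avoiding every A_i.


Union bound: P[∪_{i=1}^{18} A_i] ≤ Σ_i P[A_i] ≤ 18·p = 18·(1/18) = 1.
Numerically: 1 ≈ 1.0000000.
Is 1 < 1? NO.
Since the bound 1 is ≥ 1, the union bound is uninformative here; it does NOT by itself certify existence.

18·p = 1 ≈ 1.0000000; existence NOT certified by the union bound.


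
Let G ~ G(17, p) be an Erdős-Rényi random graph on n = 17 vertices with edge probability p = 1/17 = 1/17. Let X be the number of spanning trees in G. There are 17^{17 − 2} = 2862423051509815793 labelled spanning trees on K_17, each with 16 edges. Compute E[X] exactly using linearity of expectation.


K_17 has 17^{17 − 2} = 2862423051509815793 labelled spanning trees.
For each such spanning tree H, let X_H = 1 if all 16 edges of H are present in G. Then P[X_H = 1] = p^{16} = (1/17)^{16} = 1/48661191875666868481.
Summing the indicators: E[X] = Σ_H E[X_H] = 2862423051509815793 · p^{16} = 2862423051509815793 · 1/48661191875666868481 = 1/17.
Numerically: E[X] ≈ 0.0588.

E[X] = 2862423051509815793 · (1/17)^{16} = 1/17 ≈ 0.0588.


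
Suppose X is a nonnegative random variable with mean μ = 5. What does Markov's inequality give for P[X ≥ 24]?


μ = E[X] = 5, a = 24.
Markov: P[X ≥ 24] ≤ μ/a = (5)/24 = 5/24.
Numerically: ≈ 0.20833.
(Since a = 24 > μ = 5.00000, the bound 5/24 is < 1 and informative.)

P[X ≥ 24] ≤ 5/24 ≈ 0.20833.


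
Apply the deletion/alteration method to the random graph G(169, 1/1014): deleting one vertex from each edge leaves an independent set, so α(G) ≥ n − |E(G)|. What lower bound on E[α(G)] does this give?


E[|E(G)|] = C(169, 2)·p = 14196 · (1/1014) = 14.
E[α(G)] ≥ n − E[|E(G)|] = 169 − 14 = 155.
Numerically: ≈ 155.000.
(This is only a lower bound; the true E[α(G)] may be larger.)

E[α(G)] ≥ 155 ≈ 155.000.


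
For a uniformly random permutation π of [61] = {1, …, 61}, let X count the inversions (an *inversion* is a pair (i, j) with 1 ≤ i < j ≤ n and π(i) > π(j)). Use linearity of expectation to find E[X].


Write X = Σ X_I over the C(61, 2) = 1830 pairs i < j, with X_I the indicator of one inversion.
There are 1830 indicators.
For each fixed pair i < j, the values π(i) and π(j) are two distinct elements of {1, …, 61} in uniformly random order; by symmetry P[π(i) > π(j)] = 1/2.
By linearity: E[X] = 1830 · (1/2) = C(61, 2) · (1/2) = 1830/2 = 915 ≈ 915.00000.

E[X] = 915 = 915.00000.


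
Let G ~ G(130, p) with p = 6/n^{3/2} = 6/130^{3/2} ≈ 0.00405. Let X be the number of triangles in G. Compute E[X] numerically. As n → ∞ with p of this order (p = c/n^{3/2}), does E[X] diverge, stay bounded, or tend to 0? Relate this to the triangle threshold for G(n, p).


Number of potential triangles: C(130, 3) = 357760.
Each occurs with probability p³ ≈ (0.00405)³ ≈ 6.63298e-08.
By linearity: E[X] = C(130, 3)·p³ ≈ 357760 · 6.63298e-08 ≈ 0.024.
Since α = 3/2 > 1, p = c/n^{3/2} = o(1/n) is below the triangle threshold p ~ 1/n. Asymptotically E[X] ~ (c³/6)·n^{3(1−α)} = (6³/6)·n^{-1.5} → 0, so by Markov's inequality G has no triangles w.h.p.

E[X] ≈ 0.024; in regime p = Θ(1/n^{3/2}) E[X] tends to 0 (below the triangle threshold p ~ 1/n).


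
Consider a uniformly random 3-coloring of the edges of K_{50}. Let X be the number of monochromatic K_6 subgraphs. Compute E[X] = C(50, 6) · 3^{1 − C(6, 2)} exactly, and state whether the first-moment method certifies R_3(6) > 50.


E[X] = C(50, 6) · 3^{1 − 15} = 15890700 · 3^{−14} = 15890700/4782969.
As a reduced fraction: E[X] = 5296900/1594323 ≈ 3.322351.
Is E[X] < 1? NO.
Since E[X] ≥ 1, the first-moment bound is inconclusive at n = 50; it does NOT by itself certify R_3(6) > 50.

E[X] = 5296900/1594323 ≈ 3.322351; E[X] ≥ 1; first-moment method inconclusive here.


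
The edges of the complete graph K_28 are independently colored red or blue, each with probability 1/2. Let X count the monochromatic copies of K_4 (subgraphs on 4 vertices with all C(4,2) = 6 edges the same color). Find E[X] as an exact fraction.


Let X = Σ_S X_S over the C(28, 4) = 20475 subsets S of size 4, where X_S = 1 if the K_4 on S is monochromatic.
For a fixed S, the K_4 on S has C(4, 2) = 6 edges. P[all 6 edges red] = (1/2)^6, and likewise for blue, so P[monochromatic] = 2·(1/2)^6 = 2^{1 − 6} = 1/32.
Summing: E[X] = C(28, 4) · 2^{1 − 6} = 20475 · 1/32 = 20475/32.
Numerically: E[X] ≈ 639.84375.

E[X] = C(28,4)·2^(1−C(4,2)) = 20475/32 ≈ 639.84375.


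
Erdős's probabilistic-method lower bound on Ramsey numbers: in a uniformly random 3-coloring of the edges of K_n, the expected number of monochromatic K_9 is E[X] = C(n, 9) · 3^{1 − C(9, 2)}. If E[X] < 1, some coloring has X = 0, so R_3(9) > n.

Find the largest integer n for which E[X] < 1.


We need C(n, 9) · 3^{1 − 36} < 1, i.e. C(n, 9) < 3^{36 − 1} = 50031545098999707.
Check values of n near the boundary:
  n = 298: C(298, 9) = 45207677551849890; 45207677551849890 < 50031545098999707? YES
  n = 299: C(299, 9) = 46610674441390059; 46610674441390059 < 50031545098999707? YES
  n = 300: C(300, 9) = 48052241692154700; 48052241692154700 < 50031545098999707? YES
  n = 301: C(301, 9) = 49533303936090975; 49533303936090975 < 50031545098999707? YES
  n = 302: C(302, 9) = 51054804739588650; 51054804739588650 < 50031545098999707? NO
  n = 303: C(303, 9) = 52617706925494425; 52617706925494425 < 50031545098999707? NO
  n = 304: C(304, 9) = 54222992899492560; 54222992899492560 < 50031545098999707? NO
The largest n with C(n, 9) < 50031545098999707 is n = 301 (where E[X] = 16511101312030325/16677181699666569 ≈ 0.9900). Hence R_3(9) > 301, i.e. R_3(9) ≥ 302.

Largest n = 301; hence R_3(9) > 301.


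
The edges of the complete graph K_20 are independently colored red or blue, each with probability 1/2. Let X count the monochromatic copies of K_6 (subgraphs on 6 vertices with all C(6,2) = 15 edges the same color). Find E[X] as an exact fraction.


Let X = Σ_S X_S over the C(20, 6) = 38760 subsets S of size 6, where X_S = 1 if the K_6 on S is monochromatic.
For a fixed S, the K_6 on S has C(6, 2) = 15 edges. P[all 15 edges red] = (1/2)^15, and likewise for blue, so P[monochromatic] = 2·(1/2)^15 = 2^{1 − 15} = 1/16384.
Summing: E[X] = C(20, 6) · 2^{1 − 15} = 38760 · 1/16384 = 4845/2048.
Numerically: E[X] ≈ 2.3657.

E[X] = C(20,6)·2^(1−C(6,2)) = 4845/2048 ≈ 2.3657.


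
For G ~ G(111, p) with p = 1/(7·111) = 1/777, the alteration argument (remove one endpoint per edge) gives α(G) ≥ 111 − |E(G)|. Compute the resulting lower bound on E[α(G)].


E[|E(G)|] = C(111, 2)·p = 6105 · (1/777) = 55/7.
E[α(G)] ≥ n − E[|E(G)|] = 111 − 55/7 = 722/7.
Numerically: ≈ 103.143.
(This is only a lower bound; the true E[α(G)] may be larger.)

E[α(G)] ≥ 722/7 ≈ 103.143.


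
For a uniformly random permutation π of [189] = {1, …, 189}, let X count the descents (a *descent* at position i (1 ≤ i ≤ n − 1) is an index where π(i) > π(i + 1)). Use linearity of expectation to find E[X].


Write X = Σ X_I over i = 1, …, 188, with X_I the indicator of one descent.
There are 188 indicators.
For each fixed i, the pair (π(i), π(i+1)) is a uniformly random ordered pair of distinct values from {1, …, 189}; by symmetry P[π(i) > π(i+1)] = 1/2.
By linearity: E[X] = 188 · (1/2) = (189 − 1) · (1/2) = 94 ≈ 94.000.

E[X] = 94 = 94.000.


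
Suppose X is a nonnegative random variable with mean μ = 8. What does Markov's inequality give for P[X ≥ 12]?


μ = E[X] = 8, a = 12.
Markov: P[X ≥ 12] ≤ μ/a = (8)/12 = 2/3.
Numerically: ≈ 0.6667.
(Since a = 12 > μ = 8.0000, the bound 2/3 is < 1 and informative.)

P[X ≥ 12] ≤ 2/3 ≈ 0.6667.


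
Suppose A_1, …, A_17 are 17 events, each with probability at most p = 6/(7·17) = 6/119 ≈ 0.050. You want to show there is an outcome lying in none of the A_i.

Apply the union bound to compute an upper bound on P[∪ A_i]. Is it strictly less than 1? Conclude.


Union bound: P[∪_{i=1}^{17} A_i] ≤ Σ_i P[A_i] ≤ 17·p = 17·(6/119) = 6/7.
Numerically: 6/7 ≈ 0.857.
Is 6/7 < 1? YES.
Since P[∪ A_i] ≤ 6/7 < 1, the complement has P[∩ A_i^c] ≥ 1 − 6/7 = 1/7 > 0, so some outcome avoids every A_i.

17·p = 6/7 ≈ 0.857; existence CERTIFIED by the union bound.


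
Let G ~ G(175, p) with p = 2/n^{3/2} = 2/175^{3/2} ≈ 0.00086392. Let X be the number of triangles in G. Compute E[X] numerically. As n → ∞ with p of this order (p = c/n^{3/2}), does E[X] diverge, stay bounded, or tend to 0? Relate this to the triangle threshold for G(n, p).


Number of potential triangles: C(175, 3) = 877975.
Each occurs with probability p³ ≈ (0.00086392)³ ≈ 6.4479070e-10.
By linearity: E[X] = C(175, 3)·p³ ≈ 877975 · 6.4479070e-10 ≈ 0.00057.
Since α = 3/2 > 1, p = c/n^{3/2} = o(1/n) is below the triangle threshold p ~ 1/n. Asymptotically E[X] ~ (c³/6)·n^{3(1−α)} = (2³/6)·n^{-1.5} → 0, so by Markov's inequality G has no triangles w.h.p.

E[X] ≈ 0.00057; in regime p = Θ(1/n^{3/2}) E[X] tends to 0 (below the triangle threshold p ~ 1/n).


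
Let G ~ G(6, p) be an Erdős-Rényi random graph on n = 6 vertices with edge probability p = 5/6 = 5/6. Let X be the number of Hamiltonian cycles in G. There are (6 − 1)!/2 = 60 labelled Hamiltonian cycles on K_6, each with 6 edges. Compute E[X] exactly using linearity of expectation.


K_6 has (6 − 1)!/2 = 60 labelled Hamiltonian cycles.
For each such Hamiltonian cycle H, let X_H = 1 if all 6 edges of H are present in G. Then P[X_H = 1] = p^{6} = (5/6)^{6} = 15625/46656.
Summing the indicators: E[X] = Σ_H E[X_H] = 60 · p^{6} = 60 · 15625/46656 = 78125/3888.
Numerically: E[X] ≈ 20.0939.

E[X] = 60 · (5/6)^{6} = 78125/3888 ≈ 20.0939.


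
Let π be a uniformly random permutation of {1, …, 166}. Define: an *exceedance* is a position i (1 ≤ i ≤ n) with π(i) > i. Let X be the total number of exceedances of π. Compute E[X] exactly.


Write X = Σ_{i=1}^{166} X_i, where X_i = 1_{π(i) > i}.
For each fixed i, π(i) is uniform over {1, …, 166} (marginal of a uniform permutation), so P[π(i) > i] = (n − i)/n. Summing: Σ_{i=1}^{166} (n − i)/n = (0 + 1 + … + 165)/166 = 166(166 − 1)/(2·166) = (166 − 1)/2.
Hence E[X] = Σ_{i=1}^{166} (166 − i)/166 = 165/2 ≈ 82.50000.

E[X] = 165/2 = 82.50000.


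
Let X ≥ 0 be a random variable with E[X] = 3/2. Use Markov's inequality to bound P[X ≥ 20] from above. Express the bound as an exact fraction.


μ = E[X] = 3/2, a = 20.
Markov: P[X ≥ 20] ≤ μ/a = (3/2)/20 = 3/40.
Numerically: ≈ 0.0750.
(Since a = 20 > μ = 1.5000, the bound 3/40 is < 1 and informative.)

P[X ≥ 20] ≤ 3/40 ≈ 0.0750.


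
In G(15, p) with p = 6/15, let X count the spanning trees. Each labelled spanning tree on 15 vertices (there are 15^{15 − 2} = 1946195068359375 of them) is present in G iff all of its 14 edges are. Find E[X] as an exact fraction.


K_15 has 15^{15 − 2} = 1946195068359375 labelled spanning trees.
For each such spanning tree H, let X_H = 1 if all 14 edges of H are present in G. Then P[X_H = 1] = p^{14} = (2/5)^{14} = 16384/6103515625.
By linearity of expectation: E[X] = Σ_H E[X_H] = 1946195068359375 · p^{14} = 1946195068359375 · 16384/6103515625 = 26121388032/5.
Numerically: E[X] ≈ 5.22428e+09.

E[X] = 1946195068359375 · (2/5)^{14} = 26121388032/5 ≈ 5.22428e+09.


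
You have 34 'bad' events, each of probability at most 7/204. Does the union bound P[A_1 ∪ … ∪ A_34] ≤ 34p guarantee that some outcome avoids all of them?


Union bound: P[∪_{i=1}^{34} A_i] ≤ Σ_i P[A_i] ≤ 34·p = 34·(7/204) = 7/6.
Numerically: 7/6 ≈ 1.166667.
Is 7/6 < 1? NO.
Since the bound 7/6 is ≥ 1, the union bound is uninformative here; it does NOT by itself certify existence.

34·p = 7/6 ≈ 1.166667; existence NOT certified by the union bound.


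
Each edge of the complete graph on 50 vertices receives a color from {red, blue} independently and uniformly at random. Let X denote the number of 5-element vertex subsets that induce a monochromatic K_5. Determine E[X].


Let X = Σ_S X_S over the C(50, 5) = 2118760 subsets S of size 5, where X_S = 1 if the K_5 on S is monochromatic.
For a fixed S, the K_5 on S has C(5, 2) = 10 edges. P[all 10 edges red] = (1/2)^10, and likewise for blue, so P[monochromatic] = 2·(1/2)^10 = 2^{1 − 10} = 1/512.
By linearity: E[X] = C(50, 5) · 2^{1 − 10} = 2118760 · 1/512 = 264845/64.
Numerically: E[X] ≈ 4138.2031.

E[X] = C(50,5)·2^(1−C(5,2)) = 264845/64 ≈ 4138.2031.


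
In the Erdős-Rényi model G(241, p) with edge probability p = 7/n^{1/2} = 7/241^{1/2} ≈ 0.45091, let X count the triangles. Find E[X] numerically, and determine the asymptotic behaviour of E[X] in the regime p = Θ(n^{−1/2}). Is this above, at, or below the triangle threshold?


Number of potential triangles: C(241, 3) = 2303960.
Each occurs with probability p³ ≈ (0.45091)³ ≈ 9.1678723e-02.
By linearity: E[X] = C(241, 3)·p³ ≈ 2303960 · 9.1678723e-02 ≈ 211224.11105.
Since α = 1/2 < 1, p = c/n^{1/2} ≫ 1/n is above the triangle threshold p ~ 1/n. Asymptotically E[X] ~ (c³/6)·n^{3(1−α)} = (7³/6)·n^{1.5} → ∞; triangles are abundant w.h.p.

E[X] ≈ 211224.11105; in regime p = Θ(1/n^{1/2}) E[X] diverges (above the triangle threshold p ~ 1/n).


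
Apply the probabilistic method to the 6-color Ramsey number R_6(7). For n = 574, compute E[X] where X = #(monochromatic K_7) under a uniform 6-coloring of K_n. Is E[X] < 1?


E[X] = C(574, 7) · 6^{1 − 21} = 3926481655188664 · 6^{−20} = 3926481655188664/3656158440062976.
As a reduced fraction: E[X] = 490810206898583/457019805007872 ≈ 1.07394.
Is E[X] < 1? NO.
Since E[X] ≥ 1, the first-moment bound is inconclusive at n = 574; it does NOT by itself certify R_6(7) > 574.

E[X] = 490810206898583/457019805007872 ≈ 1.07394; E[X] ≥ 1; first-moment method inconclusive here.


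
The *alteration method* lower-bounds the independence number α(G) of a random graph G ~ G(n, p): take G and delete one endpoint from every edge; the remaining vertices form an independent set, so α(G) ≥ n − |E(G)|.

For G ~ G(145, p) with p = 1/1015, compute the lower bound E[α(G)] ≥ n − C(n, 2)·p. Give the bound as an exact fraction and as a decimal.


E[|E(G)|] = C(145, 2)·p = 10440 · (1/1015) = 72/7.
E[α(G)] ≥ n − E[|E(G)|] = 145 − 72/7 = 943/7.
Numerically: ≈ 134.71429.
(This is only a lower bound; the true E[α(G)] may be larger.)

E[α(G)] ≥ 943/7 ≈ 134.71429.


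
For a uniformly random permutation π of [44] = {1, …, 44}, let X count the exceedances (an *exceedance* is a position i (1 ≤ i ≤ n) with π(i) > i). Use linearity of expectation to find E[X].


Write X = Σ_{i=1}^{44} X_i, where X_i = 1_{π(i) > i}.
For each fixed i, π(i) is uniform over {1, …, 44} (marginal of a uniform permutation), so P[π(i) > i] = (n − i)/n. Summing: Σ_{i=1}^{44} (n − i)/n = (0 + 1 + … + 43)/44 = 44(44 − 1)/(2·44) = (44 − 1)/2.
Hence E[X] = Σ_{i=1}^{44} (44 − i)/44 = 43/2 ≈ 21.50000.

E[X] = 43/2 = 21.50000.


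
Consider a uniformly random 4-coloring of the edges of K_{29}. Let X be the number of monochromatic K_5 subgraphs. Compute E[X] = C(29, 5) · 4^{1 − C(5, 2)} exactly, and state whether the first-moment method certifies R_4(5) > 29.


E[X] = C(29, 5) · 4^{1 − 10} = 118755 · 4^{−9} = 118755/262144.
As a reduced fraction: E[X] = 118755/262144 ≈ 0.4530144.
Is E[X] < 1? YES.
Since E[X] < 1, there exists a 4-coloring of K_{29} with no monochromatic K_5; hence R_4(5) > 29.

E[X] = 118755/262144 ≈ 0.4530144; E[X] < 1, so R_4(5) > 29.


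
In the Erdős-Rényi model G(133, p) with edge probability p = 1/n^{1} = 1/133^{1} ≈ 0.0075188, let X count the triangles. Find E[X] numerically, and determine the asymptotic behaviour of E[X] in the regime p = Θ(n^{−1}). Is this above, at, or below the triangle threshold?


Number of potential triangles: C(133, 3) = 383306.
Each occurs with probability p³ ≈ (0.0075188)³ ≈ 4.2505495e-07.
By linearity: E[X] = C(133, 3)·p³ ≈ 383306 · 4.2505495e-07 ≈ 0.16293.
Here α = 1, so p = 1/n is exactly at the triangle threshold p ~ 1/n. Asymptotically E[X] → c³/6 = 1³/6 = 1/6 ≈ 0.16667, a bounded constant. In this regime the triangle count is asymptotically Poisson(c³/6).

E[X] ≈ 0.16293; in regime p = Θ(1/n^{1}) E[X] stays bounded (at the triangle threshold p ~ 1/n).


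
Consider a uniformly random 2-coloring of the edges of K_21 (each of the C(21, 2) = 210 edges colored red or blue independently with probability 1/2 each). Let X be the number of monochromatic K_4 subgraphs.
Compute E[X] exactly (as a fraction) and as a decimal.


Let X = Σ_S X_S over the C(21, 4) = 5985 subsets S of size 4, where X_S = 1 if the K_4 on S is monochromatic.
For a fixed S, the K_4 on S has C(4, 2) = 6 edges. P[all 6 edges red] = (1/2)^6, and likewise for blue, so P[monochromatic] = 2·(1/2)^6 = 2^{1 − 6} = 1/32.
By linearity: E[X] = C(21, 4) · 2^{1 − 6} = 5985 · 1/32 = 5985/32.
Numerically: E[X] ≈ 187.0312.

E[X] = C(21,4)·2^(1−C(4,2)) = 5985/32 ≈ 187.0312.


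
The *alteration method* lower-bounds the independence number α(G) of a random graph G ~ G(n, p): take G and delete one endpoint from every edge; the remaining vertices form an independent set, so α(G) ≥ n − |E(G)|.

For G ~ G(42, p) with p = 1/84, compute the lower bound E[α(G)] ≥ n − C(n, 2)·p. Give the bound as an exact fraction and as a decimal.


E[|E(G)|] = C(42, 2)·p = 861 · (1/84) = 41/4.
E[α(G)] ≥ n − E[|E(G)|] = 42 − 41/4 = 127/4.
Numerically: ≈ 31.7500.
(This is only a lower bound; the true E[α(G)] may be larger.)

E[α(G)] ≥ 127/4 ≈ 31.7500.


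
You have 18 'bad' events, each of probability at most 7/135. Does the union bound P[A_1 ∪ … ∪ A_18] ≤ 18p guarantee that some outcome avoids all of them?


Union bound: P[∪_{i=1}^{18} A_i] ≤ Σ_i P[A_i] ≤ 18·p = 18·(7/135) = 14/15.
Numerically: 14/15 ≈ 0.93333.
Is 14/15 < 1? YES.
Since P[∪ A_i] ≤ 14/15 < 1, the complement has P[∩ A_i^c] ≥ 1 − 14/15 = 1/15 > 0, so some outcome avoids every A_i.

18·p = 14/15 ≈ 0.93333; existence CERTIFIED by the union bound.


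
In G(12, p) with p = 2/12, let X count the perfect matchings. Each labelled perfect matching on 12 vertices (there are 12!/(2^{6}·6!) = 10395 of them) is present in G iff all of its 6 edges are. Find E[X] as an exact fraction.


K_12 has 12!/(2^{6}·6!) = 10395 labelled perfect matchings.
For each such perfect matching H, let X_H = 1 if all 6 edges of H are present in G. Then P[X_H = 1] = p^{6} = (1/6)^{6} = 1/46656.
By linearity: E[X] = Σ_H E[X_H] = 10395 · p^{6} = 10395 · 1/46656 = 385/1728.
Numerically: E[X] ≈ 0.223.

E[X] = 10395 · (1/6)^{6} = 385/1728 ≈ 0.223.


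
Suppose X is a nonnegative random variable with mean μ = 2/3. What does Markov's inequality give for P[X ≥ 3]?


μ = E[X] = 2/3, a = 3.
Markov: P[X ≥ 3] ≤ μ/a = (2/3)/3 = 2/9.
Numerically: ≈ 0.22222.
(Since a = 3 > μ = 0.66667, the bound 2/9 is < 1 and informative.)

P[X ≥ 3] ≤ 2/9 ≈ 0.22222.


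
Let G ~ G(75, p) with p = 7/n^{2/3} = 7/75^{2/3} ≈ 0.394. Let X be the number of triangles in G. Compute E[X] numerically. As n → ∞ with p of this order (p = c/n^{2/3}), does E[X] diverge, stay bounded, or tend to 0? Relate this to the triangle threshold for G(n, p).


Number of potential triangles: C(75, 3) = 67525.
Each occurs with probability p³ ≈ (0.394)³ ≈ 6.09778e-02.
By linearity: E[X] = C(75, 3)·p³ ≈ 67525 · 6.09778e-02 ≈ 4117.524.
Since α = 2/3 < 1, p = c/n^{2/3} ≫ 1/n is above the triangle threshold p ~ 1/n. Asymptotically E[X] ~ (c³/6)·n^{3(1−α)} = (7³/6)·n^{1} → ∞; triangles are abundant w.h.p.

E[X] ≈ 4117.524; in regime p = Θ(1/n^{2/3}) E[X] diverges (above the triangle threshold p ~ 1/n).


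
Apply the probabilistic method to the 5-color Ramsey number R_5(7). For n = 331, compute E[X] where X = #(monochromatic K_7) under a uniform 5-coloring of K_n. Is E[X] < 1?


E[X] = C(331, 7) · 5^{1 − 21} = 81027017349850 · 5^{−20} = 81027017349850/95367431640625.
As a reduced fraction: E[X] = 3241080693994/3814697265625 ≈ 0.850.
Is E[X] < 1? YES.
Since E[X] < 1, there exists a 5-coloring of K_{331} with no monochromatic K_7; hence R_5(7) > 331.

E[X] = 3241080693994/3814697265625 ≈ 0.850; E[X] < 1, so R_5(7) > 331.


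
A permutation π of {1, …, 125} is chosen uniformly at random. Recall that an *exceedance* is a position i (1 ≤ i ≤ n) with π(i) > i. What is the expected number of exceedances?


Write X = Σ_{i=1}^{125} X_i, where X_i = 1_{π(i) > i}.
For each fixed i, π(i) is uniform over {1, …, 125} (marginal of a uniform permutation), so P[π(i) > i] = (n − i)/n. Summing: Σ_{i=1}^{125} (n − i)/n = (0 + 1 + … + 124)/125 = 125(125 − 1)/(2·125) = (125 − 1)/2.
Hence E[X] = Σ_{i=1}^{125} (125 − i)/125 = 62 ≈ 62.000000.

E[X] = 62 = 62.000000.


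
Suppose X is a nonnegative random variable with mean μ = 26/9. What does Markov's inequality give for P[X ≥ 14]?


μ = E[X] = 26/9, a = 14.
Markov: P[X ≥ 14] ≤ μ/a = (26/9)/14 = 13/63.
Numerically: ≈ 0.2063.
(Since a = 14 > μ = 2.8889, the bound 13/63 is < 1 and informative.)

P[X ≥ 14] ≤ 13/63 ≈ 0.2063.


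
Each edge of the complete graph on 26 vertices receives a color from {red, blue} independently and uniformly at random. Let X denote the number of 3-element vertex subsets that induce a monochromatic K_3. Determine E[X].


Let X = Σ_S X_S over the C(26, 3) = 2600 subsets S of size 3, where X_S = 1 if the K_3 on S is monochromatic.
For a fixed S, the K_3 on S has C(3, 2) = 3 edges. P[all 3 edges red] = (1/2)^3, and likewise for blue, so P[monochromatic] = 2·(1/2)^3 = 2^{1 − 3} = 1/4.
Summing: E[X] = C(26, 3) · 2^{1 − 3} = 2600 · 1/4 = 650.
Numerically: E[X] ≈ 650.00000.

E[X] = C(26,3)·2^(1−C(3,2)) = 650 ≈ 650.00000.


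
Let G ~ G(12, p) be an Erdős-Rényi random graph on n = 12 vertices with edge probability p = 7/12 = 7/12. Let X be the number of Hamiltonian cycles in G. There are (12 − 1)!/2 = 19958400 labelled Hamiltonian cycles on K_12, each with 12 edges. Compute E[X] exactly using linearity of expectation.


K_12 has (12 − 1)!/2 = 19958400 labelled Hamiltonian cycles.
For each such Hamiltonian cycle H, let X_H = 1 if all 12 edges of H are present in G. Then P[X_H = 1] = p^{12} = (7/12)^{12} = 13841287201/8916100448256.
By linearity of expectation: E[X] = Σ_H E[X_H] = 19958400 · p^{12} = 19958400 · 13841287201/8916100448256 = 26644477861925/859963392.
Numerically: E[X] ≈ 3.1e+04.

E[X] = 19958400 · (7/12)^{12} = 26644477861925/859963392 ≈ 3.1e+04.


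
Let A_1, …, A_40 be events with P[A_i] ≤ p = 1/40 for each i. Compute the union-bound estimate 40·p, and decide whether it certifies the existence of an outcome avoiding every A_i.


Union bound: P[∪_{i=1}^{40} A_i] ≤ Σ_i P[A_i] ≤ 40·p = 40·(1/40) = 1.
Numerically: 1 ≈ 1.000000.
Is 1 < 1? NO.
Since the bound 1 is ≥ 1, the union bound is uninformative here; it does NOT by itself certify existence.

40·p = 1 ≈ 1.000000; existence NOT certified by the union bound.


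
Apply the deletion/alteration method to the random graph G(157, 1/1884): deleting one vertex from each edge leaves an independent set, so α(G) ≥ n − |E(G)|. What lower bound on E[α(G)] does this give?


E[|E(G)|] = C(157, 2)·p = 12246 · (1/1884) = 13/2.
E[α(G)] ≥ n − E[|E(G)|] = 157 − 13/2 = 301/2.
Numerically: ≈ 150.5000.
(This is only a lower bound; the true E[α(G)] may be larger.)

E[α(G)] ≥ 301/2 ≈ 150.5000.


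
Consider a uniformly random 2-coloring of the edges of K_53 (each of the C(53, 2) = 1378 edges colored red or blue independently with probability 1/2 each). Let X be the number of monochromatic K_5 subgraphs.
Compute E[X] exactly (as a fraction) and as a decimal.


Let X = Σ_S X_S over the C(53, 5) = 2869685 subsets S of size 5, where X_S = 1 if the K_5 on S is monochromatic.
For a fixed S, the K_5 on S has C(5, 2) = 10 edges. P[all 10 edges red] = (1/2)^10, and likewise for blue, so P[monochromatic] = 2·(1/2)^10 = 2^{1 − 10} = 1/512.
Summing: E[X] = C(53, 5) · 2^{1 − 10} = 2869685 · 1/512 = 2869685/512.
Numerically: E[X] ≈ 5604.853516.

E[X] = C(53,5)·2^(1−C(5,2)) = 2869685/512 ≈ 5604.853516.


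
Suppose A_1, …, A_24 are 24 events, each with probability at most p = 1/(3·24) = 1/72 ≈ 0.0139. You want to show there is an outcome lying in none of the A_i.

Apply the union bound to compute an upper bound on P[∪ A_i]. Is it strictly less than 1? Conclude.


Union bound: P[∪_{i=1}^{24} A_i] ≤ Σ_i P[A_i] ≤ 24·p = 24·(1/72) = 1/3.
Numerically: 1/3 ≈ 0.3333.
Is 1/3 < 1? YES.
Since P[∪ A_i] ≤ 1/3 < 1, the complement has P[∩ A_i^c] ≥ 1 − 1/3 = 2/3 > 0, so some outcome avoids every A_i.

24·p = 1/3 ≈ 0.3333; existence CERTIFIED by the union bound.


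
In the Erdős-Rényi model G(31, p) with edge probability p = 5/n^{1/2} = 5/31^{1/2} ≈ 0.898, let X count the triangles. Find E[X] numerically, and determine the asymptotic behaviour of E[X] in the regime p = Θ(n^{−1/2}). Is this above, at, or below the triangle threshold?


Number of potential triangles: C(31, 3) = 4495.
Each occurs with probability p³ ≈ (0.898)³ ≈ 7.242149e-01.
By linearity: E[X] = C(31, 3)·p³ ≈ 4495 · 7.242149e-01 ≈ 3255.3461.
Since α = 1/2 < 1, p = c/n^{1/2} ≫ 1/n is above the triangle threshold p ~ 1/n. Asymptotically E[X] ~ (c³/6)·n^{3(1−α)} = (5³/6)·n^{1.5} → ∞; triangles are abundant w.h.p.

E[X] ≈ 3255.3461; in regime p = Θ(1/n^{1/2}) E[X] diverges (above the triangle threshold p ~ 1/n).


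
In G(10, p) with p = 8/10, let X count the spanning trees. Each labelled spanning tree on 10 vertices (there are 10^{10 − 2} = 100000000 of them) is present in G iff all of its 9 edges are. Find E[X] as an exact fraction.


K_10 has 10^{10 − 2} = 100000000 labelled spanning trees.
For each such spanning tree H, let X_H = 1 if all 9 edges of H are present in G. Then P[X_H = 1] = p^{9} = (4/5)^{9} = 262144/1953125.
Summing the indicators: E[X] = Σ_H E[X_H] = 100000000 · p^{9} = 100000000 · 262144/1953125 = 67108864/5.
Numerically: E[X] ≈ 1.34e+07.

E[X] = 100000000 · (4/5)^{9} = 67108864/5 ≈ 1.34e+07.


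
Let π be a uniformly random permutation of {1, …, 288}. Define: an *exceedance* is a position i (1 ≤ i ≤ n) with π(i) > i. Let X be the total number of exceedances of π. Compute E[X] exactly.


Write X = Σ_{i=1}^{288} X_i, where X_i = 1_{π(i) > i}.
For each fixed i, π(i) is uniform over {1, …, 288} (marginal of a uniform permutation), so P[π(i) > i] = (n − i)/n. Summing: Σ_{i=1}^{288} (n − i)/n = (0 + 1 + … + 287)/288 = 288(288 − 1)/(2·288) = (288 − 1)/2.
Hence E[X] = Σ_{i=1}^{288} (288 − i)/288 = 287/2 ≈ 143.500000.

E[X] = 287/2 = 143.500000.


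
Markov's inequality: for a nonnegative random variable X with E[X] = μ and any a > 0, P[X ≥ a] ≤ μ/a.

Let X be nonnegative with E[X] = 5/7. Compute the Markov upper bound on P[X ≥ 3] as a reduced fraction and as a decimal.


μ = E[X] = 5/7, a = 3.
Markov: P[X ≥ 3] ≤ μ/a = (5/7)/3 = 5/21.
Numerically: ≈ 0.23810.
(Since a = 3 > μ = 0.71429, the bound 5/21 is < 1 and informative.)

P[X ≥ 3] ≤ 5/21 ≈ 0.23810.


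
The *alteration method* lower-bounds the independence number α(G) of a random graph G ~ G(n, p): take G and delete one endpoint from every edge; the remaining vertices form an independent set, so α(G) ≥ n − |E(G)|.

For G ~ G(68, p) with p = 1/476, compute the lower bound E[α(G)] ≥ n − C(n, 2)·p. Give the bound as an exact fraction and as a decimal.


E[|E(G)|] = C(68, 2)·p = 2278 · (1/476) = 67/14.
E[α(G)] ≥ n − E[|E(G)|] = 68 − 67/14 = 885/14.
Numerically: ≈ 63.214286.
(This is only a lower bound; the true E[α(G)] may be larger.)

E[α(G)] ≥ 885/14 ≈ 63.214286.


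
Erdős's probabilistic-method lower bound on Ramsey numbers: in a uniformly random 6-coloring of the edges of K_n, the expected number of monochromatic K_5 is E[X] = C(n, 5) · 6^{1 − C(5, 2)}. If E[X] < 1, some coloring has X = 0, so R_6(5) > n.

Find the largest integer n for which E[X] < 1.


We need C(n, 5) · 6^{1 − 10} < 1, i.e. C(n, 5) < 6^{10 − 1} = 10077696.
Check values of n near the boundary:
  n = 64: C(64, 5) = 7624512; 7624512 < 10077696? YES
  n = 65: C(65, 5) = 8259888; 8259888 < 10077696? YES
  n = 66: C(66, 5) = 8936928; 8936928 < 10077696? YES
  n = 67: C(67, 5) = 9657648; 9657648 < 10077696? YES
  n = 68: C(68, 5) = 10424128; 10424128 < 10077696? NO
  n = 69: C(69, 5) = 11238513; 11238513 < 10077696? NO
  n = 70: C(70, 5) = 12103014; 12103014 < 10077696? NO
The largest n with C(n, 5) < 10077696 is n = 67 (where E[X] = 67067/69984 ≈ 0.958319). Hence R_6(5) > 67, i.e. R_6(5) ≥ 68.

Largest n = 67; hence R_6(5) > 67.


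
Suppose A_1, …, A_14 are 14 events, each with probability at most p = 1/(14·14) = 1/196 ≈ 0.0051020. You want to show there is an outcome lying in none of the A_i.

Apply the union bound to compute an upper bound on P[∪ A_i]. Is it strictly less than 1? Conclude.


Union bound: P[∪_{i=1}^{14} A_i] ≤ Σ_i P[A_i] ≤ 14·p = 14·(1/196) = 1/14.
Numerically: 1/14 ≈ 0.0714286.
Is 1/14 < 1? YES.
Since P[∪ A_i] ≤ 1/14 < 1, the complement has P[∩ A_i^c] ≥ 1 − 1/14 = 13/14 > 0, so some outcome avoids every A_i.

14·p = 1/14 ≈ 0.0714286; existence CERTIFIED by the union bound.


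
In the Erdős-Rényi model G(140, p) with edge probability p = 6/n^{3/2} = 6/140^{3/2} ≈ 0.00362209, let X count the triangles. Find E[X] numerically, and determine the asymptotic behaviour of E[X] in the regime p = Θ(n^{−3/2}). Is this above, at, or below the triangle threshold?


Number of potential triangles: C(140, 3) = 447580.
Each occurs with probability p³ ≈ (0.00362209)³ ≈ 4.75201268e-08.
By linearity: E[X] = C(140, 3)·p³ ≈ 447580 · 4.75201268e-08 ≈ 0.021269.
Since α = 3/2 > 1, p = c/n^{3/2} = o(1/n) is below the triangle threshold p ~ 1/n. Asymptotically E[X] ~ (c³/6)·n^{3(1−α)} = (6³/6)·n^{-1.5} → 0, so by Markov's inequality G has no triangles w.h.p.

E[X] ≈ 0.021269; in regime p = Θ(1/n^{3/2}) E[X] tends to 0 (below the triangle threshold p ~ 1/n).


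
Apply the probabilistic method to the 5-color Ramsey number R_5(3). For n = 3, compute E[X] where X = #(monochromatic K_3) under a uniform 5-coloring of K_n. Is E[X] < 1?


E[X] = C(3, 3) · 5^{1 − 3} = 1 · 5^{−2} = 1/25.
As a reduced fraction: E[X] = 1/25 ≈ 0.040.
Is E[X] < 1? YES.
Since E[X] < 1, there exists a 5-coloring of K_{3} with no monochromatic K_3; hence R_5(3) > 3.

E[X] = 1/25 ≈ 0.040; E[X] < 1, so R_5(3) > 3.


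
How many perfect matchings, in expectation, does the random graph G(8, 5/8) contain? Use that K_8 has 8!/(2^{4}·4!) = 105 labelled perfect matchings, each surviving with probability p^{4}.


K_8 has 8!/(2^{4}·4!) = 105 labelled perfect matchings.
For each such perfect matching H, let X_H = 1 if all 4 edges of H are present in G. Then P[X_H = 1] = p^{4} = (5/8)^{4} = 625/4096.
By linearity of expectation: E[X] = Σ_H E[X_H] = 105 · p^{4} = 105 · 625/4096 = 65625/4096.
Numerically: E[X] ≈ 16.02.

E[X] = 105 · (5/8)^{4} = 65625/4096 ≈ 16.02.


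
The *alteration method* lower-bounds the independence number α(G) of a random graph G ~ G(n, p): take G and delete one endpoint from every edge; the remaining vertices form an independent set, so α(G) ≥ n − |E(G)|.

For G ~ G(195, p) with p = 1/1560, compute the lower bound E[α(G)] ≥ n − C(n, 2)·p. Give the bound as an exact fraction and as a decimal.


E[|E(G)|] = C(195, 2)·p = 18915 · (1/1560) = 97/8.
E[α(G)] ≥ n − E[|E(G)|] = 195 − 97/8 = 1463/8.
Numerically: ≈ 182.875.
(This is only a lower bound; the true E[α(G)] may be larger.)

E[α(G)] ≥ 1463/8 ≈ 182.875.


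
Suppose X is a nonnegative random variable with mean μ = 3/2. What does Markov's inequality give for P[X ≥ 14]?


μ = E[X] = 3/2, a = 14.
Markov: P[X ≥ 14] ≤ μ/a = (3/2)/14 = 3/28.
Numerically: ≈ 0.107.
(Since a = 14 > μ = 1.500, the bound 3/28 is < 1 and informative.)

P[X ≥ 14] ≤ 3/28 ≈ 0.107.


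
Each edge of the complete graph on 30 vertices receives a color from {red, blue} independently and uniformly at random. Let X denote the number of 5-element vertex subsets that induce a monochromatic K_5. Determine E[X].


Let X = Σ_S X_S over the C(30, 5) = 142506 subsets S of size 5, where X_S = 1 if the K_5 on S is monochromatic.
For a fixed S, the K_5 on S has C(5, 2) = 10 edges. P[all 10 edges red] = (1/2)^10, and likewise for blue, so P[monochromatic] = 2·(1/2)^10 = 2^{1 − 10} = 1/512.
By linearity: E[X] = C(30, 5) · 2^{1 − 10} = 142506 · 1/512 = 71253/256.
Numerically: E[X] ≈ 278.332031.

E[X] = C(30,5)·2^(1−C(5,2)) = 71253/256 ≈ 278.332031.


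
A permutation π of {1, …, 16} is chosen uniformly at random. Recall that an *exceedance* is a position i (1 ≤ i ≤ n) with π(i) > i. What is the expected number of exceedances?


Write X = Σ_{i=1}^{16} X_i, where X_i = 1_{π(i) > i}.
For each fixed i, π(i) is uniform over {1, …, 16} (marginal of a uniform permutation), so P[π(i) > i] = (n − i)/n. Summing: Σ_{i=1}^{16} (n − i)/n = (0 + 1 + … + 15)/16 = 16(16 − 1)/(2·16) = (16 − 1)/2.
Hence E[X] = Σ_{i=1}^{16} (16 − i)/16 = 15/2 ≈ 7.50000.

E[X] = 15/2 = 7.50000.


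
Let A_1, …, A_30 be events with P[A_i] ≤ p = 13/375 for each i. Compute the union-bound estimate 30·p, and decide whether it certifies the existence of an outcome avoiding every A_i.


Union bound: P[∪_{i=1}^{30} A_i] ≤ Σ_i P[A_i] ≤ 30·p = 30·(13/375) = 26/25.
Numerically: 26/25 ≈ 1.04000.
Is 26/25 < 1? NO.
Since the bound 26/25 is ≥ 1, the union bound is uninformative here; it does NOT by itself certify existence.

30·p = 26/25 ≈ 1.04000; existence NOT certified by the union bound.


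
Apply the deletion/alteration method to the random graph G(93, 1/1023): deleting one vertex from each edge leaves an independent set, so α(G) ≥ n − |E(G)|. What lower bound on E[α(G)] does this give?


E[|E(G)|] = C(93, 2)·p = 4278 · (1/1023) = 46/11.
E[α(G)] ≥ n − E[|E(G)|] = 93 − 46/11 = 977/11.
Numerically: ≈ 88.81818.
(This is only a lower bound; the true E[α(G)] may be larger.)

E[α(G)] ≥ 977/11 ≈ 88.81818.


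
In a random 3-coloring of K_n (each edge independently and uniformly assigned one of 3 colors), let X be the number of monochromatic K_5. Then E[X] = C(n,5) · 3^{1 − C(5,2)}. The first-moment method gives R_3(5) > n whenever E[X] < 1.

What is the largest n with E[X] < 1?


We need C(n, 5) · 3^{1 − 10} < 1, i.e. C(n, 5) < 3^{10 − 1} = 19683.
Check values of n near the boundary:
  n = 19: C(19, 5) = 11628; 11628 < 19683? YES
  n = 20: C(20, 5) = 15504; 15504 < 19683? YES
  n = 21: C(21, 5) = 20349; 20349 < 19683? NO
The largest n with C(n, 5) < 19683 is n = 20 (where E[X] = 5168/6561 ≈ 0.7877). Hence R_3(5) > 20, i.e. R_3(5) ≥ 21.

Largest n = 20; hence R_3(5) > 20.


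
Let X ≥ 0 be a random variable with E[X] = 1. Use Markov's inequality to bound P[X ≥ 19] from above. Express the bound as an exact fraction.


μ = E[X] = 1, a = 19.
Markov: P[X ≥ 19] ≤ μ/a = (1)/19 = 1/19.
Numerically: ≈ 0.0526.
(Since a = 19 > μ = 1.0000, the bound 1/19 is < 1 and informative.)

P[X ≥ 19] ≤ 1/19 ≈ 0.0526.


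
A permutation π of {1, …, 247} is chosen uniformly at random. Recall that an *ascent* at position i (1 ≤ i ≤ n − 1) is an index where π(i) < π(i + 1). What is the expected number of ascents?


Write X = Σ X_I over i = 1, …, 246, with X_I the indicator of one ascent.
There are 246 indicators.
For each fixed i, the pair (π(i), π(i+1)) is a uniformly random ordered pair of distinct values from {1, …, 247}; by symmetry P[π(i) < π(i+1)] = 1/2.
By linearity: E[X] = 246 · (1/2) = (247 − 1) · (1/2) = 123 ≈ 123.00000.

E[X] = 123 = 123.00000.


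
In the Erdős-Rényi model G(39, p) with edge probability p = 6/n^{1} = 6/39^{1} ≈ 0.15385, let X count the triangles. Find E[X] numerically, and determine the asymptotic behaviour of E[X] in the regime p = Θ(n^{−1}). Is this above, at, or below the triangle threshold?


Number of potential triangles: C(39, 3) = 9139.
Each occurs with probability p³ ≈ (0.15385)³ ≈ 3.6413291e-03.
By linearity: E[X] = C(39, 3)·p³ ≈ 9139 · 3.6413291e-03 ≈ 33.27811.
Here α = 1, so p = 6/n is exactly at the triangle threshold p ~ 1/n. Asymptotically E[X] → c³/6 = 6³/6 = 36 ≈ 36.00000, a bounded constant. In this regime the triangle count is asymptotically Poisson(c³/6).

E[X] ≈ 33.27811; in regime p = Θ(1/n^{1}) E[X] stays bounded (at the triangle threshold p ~ 1/n).


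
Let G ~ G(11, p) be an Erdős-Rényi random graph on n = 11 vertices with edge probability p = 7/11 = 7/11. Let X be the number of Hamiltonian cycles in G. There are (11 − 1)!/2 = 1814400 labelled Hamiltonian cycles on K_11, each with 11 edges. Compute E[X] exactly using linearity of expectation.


K_11 has (11 − 1)!/2 = 1814400 labelled Hamiltonian cycles.
For each such Hamiltonian cycle H, let X_H = 1 if all 11 edges of H are present in G. Then P[X_H = 1] = p^{11} = (7/11)^{11} = 1977326743/285311670611.
By linearity of expectation: E[X] = Σ_H E[X_H] = 1814400 · p^{11} = 1814400 · 1977326743/285311670611 = 3587661642499200/285311670611.
Numerically: E[X] ≈ 1.257e+04.

E[X] = 1814400 · (7/11)^{11} = 3587661642499200/285311670611 ≈ 1.257e+04.
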